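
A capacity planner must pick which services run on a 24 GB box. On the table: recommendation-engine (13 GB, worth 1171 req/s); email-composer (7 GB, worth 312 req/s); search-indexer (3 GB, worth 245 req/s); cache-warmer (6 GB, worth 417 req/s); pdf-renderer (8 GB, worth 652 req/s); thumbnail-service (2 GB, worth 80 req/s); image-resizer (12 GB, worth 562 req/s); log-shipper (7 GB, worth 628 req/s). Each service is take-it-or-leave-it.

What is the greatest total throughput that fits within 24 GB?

The ratio heuristic lands on recommendation-engine + search-indexer + log-shipper (2044) but leaves 1 GB idle.
Replace log-shipper with pdf-renderer: the trade gains 24 net, giving 2068 at 24 GB.
The closest alternative, recommendation-engine + search-indexer + log-shipper, reaches only 2044.

2068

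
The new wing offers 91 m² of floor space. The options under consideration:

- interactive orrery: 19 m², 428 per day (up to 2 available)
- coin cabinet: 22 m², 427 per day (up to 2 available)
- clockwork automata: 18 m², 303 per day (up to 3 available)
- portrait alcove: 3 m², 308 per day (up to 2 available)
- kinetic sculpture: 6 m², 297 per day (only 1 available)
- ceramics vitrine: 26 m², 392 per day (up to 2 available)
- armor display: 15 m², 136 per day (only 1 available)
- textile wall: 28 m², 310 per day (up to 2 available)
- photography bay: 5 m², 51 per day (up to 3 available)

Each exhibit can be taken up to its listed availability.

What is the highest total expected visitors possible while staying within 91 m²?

2499

Best packing: 2×interactive orrery + coin cabinet + clockwork automata + 2×portrait alcove + kinetic sculpture — 90 m², 2499 total.
No other feasible combination exceeds 2499.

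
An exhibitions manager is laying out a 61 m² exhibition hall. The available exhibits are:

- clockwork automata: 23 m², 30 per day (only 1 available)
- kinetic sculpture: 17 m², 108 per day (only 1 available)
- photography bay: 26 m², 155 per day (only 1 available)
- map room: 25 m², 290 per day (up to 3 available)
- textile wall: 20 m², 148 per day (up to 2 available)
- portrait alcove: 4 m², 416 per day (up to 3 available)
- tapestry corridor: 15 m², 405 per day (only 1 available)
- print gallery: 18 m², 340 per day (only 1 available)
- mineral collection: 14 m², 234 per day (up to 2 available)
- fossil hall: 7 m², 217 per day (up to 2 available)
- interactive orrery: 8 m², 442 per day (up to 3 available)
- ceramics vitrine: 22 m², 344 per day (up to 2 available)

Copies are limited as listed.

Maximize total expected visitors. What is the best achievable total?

Density check — portrait alcove 104.00, interactive orrery 55.25, fossil hall 31.00 are the best per m².
A density-first pass picks 3×portrait alcove + 2×fossil hall + 3×interactive orrery — 3008 at 50 m².
The 7 m² tied up in fossil hall is better spent on tapestry corridor — total rises to 3196 (58 m²).
The spare 3 m² is too small for any remaining exhibit, and no exchange beats 3196.

3196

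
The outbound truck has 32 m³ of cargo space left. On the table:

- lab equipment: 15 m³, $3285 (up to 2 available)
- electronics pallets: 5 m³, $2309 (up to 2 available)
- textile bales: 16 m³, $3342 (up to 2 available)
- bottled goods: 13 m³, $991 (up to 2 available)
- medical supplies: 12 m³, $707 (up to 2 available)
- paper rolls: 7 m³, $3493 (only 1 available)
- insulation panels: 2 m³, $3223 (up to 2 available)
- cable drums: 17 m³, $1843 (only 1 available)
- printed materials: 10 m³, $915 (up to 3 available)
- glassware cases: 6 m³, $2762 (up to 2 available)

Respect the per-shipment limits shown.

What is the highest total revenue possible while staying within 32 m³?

Ranking by ratio (revenue/m³): insulation panels 1611.50, paper rolls 499.00, electronics pallets 461.80.
Greedy by ratio would take 2×electronics pallets + paper rolls + 2×insulation panels + glassware cases: 27 m³ used, total 17319.
The 5 m³ tied up in electronics pallets is better spent on glassware cases — total rises to 17772 (28 m³).
No other feasible combination exceeds 17772.

17772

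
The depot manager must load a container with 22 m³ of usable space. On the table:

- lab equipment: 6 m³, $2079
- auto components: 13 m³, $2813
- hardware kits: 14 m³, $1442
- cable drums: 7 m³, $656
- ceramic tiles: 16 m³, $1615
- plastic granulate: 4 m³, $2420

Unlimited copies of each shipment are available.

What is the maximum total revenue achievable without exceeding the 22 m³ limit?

By revenue per m³: plastic granulate 605.00, lab equipment 346.50, auto components 216.38, hardware kits 103.00 lead.
Taking 5×plastic granulate: 20 m³ used, 12100 in revenue.
No other feasible combination exceeds 12100.

12100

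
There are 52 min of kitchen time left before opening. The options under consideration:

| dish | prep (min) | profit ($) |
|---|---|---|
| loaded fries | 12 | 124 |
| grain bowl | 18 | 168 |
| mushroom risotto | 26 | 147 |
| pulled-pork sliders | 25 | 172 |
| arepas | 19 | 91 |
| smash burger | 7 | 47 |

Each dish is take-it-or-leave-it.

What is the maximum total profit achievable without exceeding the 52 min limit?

387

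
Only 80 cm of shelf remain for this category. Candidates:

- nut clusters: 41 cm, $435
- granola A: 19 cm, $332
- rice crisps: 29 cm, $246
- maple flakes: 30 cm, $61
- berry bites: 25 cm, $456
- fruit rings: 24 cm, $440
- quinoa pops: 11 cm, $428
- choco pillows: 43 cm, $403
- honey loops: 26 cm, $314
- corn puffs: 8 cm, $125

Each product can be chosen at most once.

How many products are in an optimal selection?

4

Best achievable weekly sales is 1656.
For example granola A + berry bites + fruit rings + quinoa pops achieves it, using 79 cm.
Any selection reaching 1656 contains exactly 4 products.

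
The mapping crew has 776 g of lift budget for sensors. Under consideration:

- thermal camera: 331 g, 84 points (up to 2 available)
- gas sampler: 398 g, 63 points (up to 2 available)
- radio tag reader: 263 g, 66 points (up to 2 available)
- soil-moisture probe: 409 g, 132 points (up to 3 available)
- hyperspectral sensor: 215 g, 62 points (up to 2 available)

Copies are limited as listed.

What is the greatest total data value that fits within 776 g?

Greedy by ratio would take soil-moisture probe + hyperspectral sensor: 624 g used, total 194.
Replace hyperspectral sensor with thermal camera: the trade gains 22 net, giving 216 at 740 g.
That's the maximum — no swap from here does better than 216.

216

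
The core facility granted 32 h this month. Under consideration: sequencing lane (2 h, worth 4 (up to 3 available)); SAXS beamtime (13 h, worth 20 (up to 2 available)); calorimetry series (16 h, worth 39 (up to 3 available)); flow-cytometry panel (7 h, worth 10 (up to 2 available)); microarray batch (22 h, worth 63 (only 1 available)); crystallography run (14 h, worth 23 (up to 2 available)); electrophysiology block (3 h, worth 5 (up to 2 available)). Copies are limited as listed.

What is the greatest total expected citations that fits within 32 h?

81

By expected citations per h: microarray batch 2.86, calorimetry series 2.44, sequencing lane 2.00, electrophysiology block 1.67 lead.
Taking the top-ratio experiments first gives 3×sequencing lane + microarray batch + electrophysiology block for 80 (31 h).
The 2 h tied up in sequencing lane is better spent on electrophysiology block — total rises to 81 (32 h).
Nothing else within 32 h beats 81.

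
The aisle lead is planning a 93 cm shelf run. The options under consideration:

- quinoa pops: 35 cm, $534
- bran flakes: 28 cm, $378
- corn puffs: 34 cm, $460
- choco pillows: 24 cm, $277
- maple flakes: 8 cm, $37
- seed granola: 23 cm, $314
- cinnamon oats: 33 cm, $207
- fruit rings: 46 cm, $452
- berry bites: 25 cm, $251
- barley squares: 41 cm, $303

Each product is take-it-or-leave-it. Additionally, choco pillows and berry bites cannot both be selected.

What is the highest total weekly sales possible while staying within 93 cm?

1308

Quinoa pops + corn puffs + seed granola uses 92 of the 93 cm and totals 1308.
Every other selection either busts 93 cm or breaks a pairing rule or fails to beat 1308.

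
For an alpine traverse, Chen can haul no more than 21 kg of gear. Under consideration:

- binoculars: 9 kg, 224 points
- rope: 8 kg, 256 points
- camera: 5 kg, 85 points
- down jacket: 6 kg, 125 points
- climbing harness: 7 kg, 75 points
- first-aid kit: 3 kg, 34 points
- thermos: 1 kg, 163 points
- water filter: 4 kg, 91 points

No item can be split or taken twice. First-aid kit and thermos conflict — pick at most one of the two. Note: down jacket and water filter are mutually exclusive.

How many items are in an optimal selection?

3

The maximum utility within 21 kg is 643.
For example binoculars + rope + thermos achieves it, using 18 kg.
Every optimal selection uses 3 items.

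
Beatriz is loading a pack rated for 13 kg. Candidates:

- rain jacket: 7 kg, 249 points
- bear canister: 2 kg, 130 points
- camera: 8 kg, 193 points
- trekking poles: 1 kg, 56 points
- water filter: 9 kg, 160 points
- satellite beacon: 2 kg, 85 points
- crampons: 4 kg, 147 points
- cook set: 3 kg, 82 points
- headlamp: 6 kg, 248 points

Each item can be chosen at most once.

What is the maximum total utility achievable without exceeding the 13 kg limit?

581

By utility per kg: bear canister 65.00, trekking poles 56.00, satellite beacon 42.50 lead.
Filling by ratio: bear canister + trekking poles + satellite beacon + headlamp for 519, with 2 kg left unused.
Dropping satellite beacon frees 2 kg; slotting in crampons (4 kg) lifts the total to 581 at 13 kg.
An exhaustive check of the 512 subsets confirms 581.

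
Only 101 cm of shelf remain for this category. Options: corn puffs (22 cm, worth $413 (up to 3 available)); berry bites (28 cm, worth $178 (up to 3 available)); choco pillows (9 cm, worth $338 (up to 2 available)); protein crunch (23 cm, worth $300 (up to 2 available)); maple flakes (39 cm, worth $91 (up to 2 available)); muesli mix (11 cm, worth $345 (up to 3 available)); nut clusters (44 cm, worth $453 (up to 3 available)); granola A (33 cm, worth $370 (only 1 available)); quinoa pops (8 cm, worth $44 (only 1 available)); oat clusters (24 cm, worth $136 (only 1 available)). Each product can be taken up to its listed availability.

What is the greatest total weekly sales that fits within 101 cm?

2537

Best packing: 2×corn puffs + 2×choco pillows + 3×muesli mix — 95 cm, 2537 total.
No other feasible combination exceeds 2537.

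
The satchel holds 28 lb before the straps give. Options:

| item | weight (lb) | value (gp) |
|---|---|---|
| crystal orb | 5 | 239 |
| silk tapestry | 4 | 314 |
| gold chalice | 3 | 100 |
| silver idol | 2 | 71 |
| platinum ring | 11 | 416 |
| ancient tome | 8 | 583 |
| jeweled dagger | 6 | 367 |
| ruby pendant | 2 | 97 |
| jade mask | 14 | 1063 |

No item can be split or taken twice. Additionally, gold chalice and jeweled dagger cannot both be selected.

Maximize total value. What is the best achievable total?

Best packing: silk tapestry + ancient tome + ruby pendant + jade mask — 28 lb, 2057 total.
Every other selection either busts 28 lb or breaks a pairing rule or fails to beat 2057.

2057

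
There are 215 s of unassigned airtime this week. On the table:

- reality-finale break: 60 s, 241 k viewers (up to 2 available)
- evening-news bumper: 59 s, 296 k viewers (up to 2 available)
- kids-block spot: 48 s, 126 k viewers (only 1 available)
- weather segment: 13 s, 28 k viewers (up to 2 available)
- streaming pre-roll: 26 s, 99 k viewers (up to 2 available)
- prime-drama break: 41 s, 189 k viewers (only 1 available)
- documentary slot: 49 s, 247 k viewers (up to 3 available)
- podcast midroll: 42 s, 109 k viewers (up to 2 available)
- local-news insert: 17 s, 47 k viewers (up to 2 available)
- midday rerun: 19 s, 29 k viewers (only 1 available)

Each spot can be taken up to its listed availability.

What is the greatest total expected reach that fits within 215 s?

By expected reach per s: documentary slot 5.04, evening-news bumper 5.02, prime-drama break 4.61, reality-finale break 4.02 lead.
Best packing: evening-news bumper + 3×documentary slot — 206 s, 1037 total.

1037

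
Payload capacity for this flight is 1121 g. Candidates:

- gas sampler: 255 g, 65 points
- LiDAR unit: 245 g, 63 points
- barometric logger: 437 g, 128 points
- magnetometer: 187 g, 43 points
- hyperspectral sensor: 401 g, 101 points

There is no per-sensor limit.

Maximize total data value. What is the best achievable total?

319

Best packing: LiDAR unit + 2×barometric logger — 1119 g, 319 total.
Nothing else within 1121 g beats 319.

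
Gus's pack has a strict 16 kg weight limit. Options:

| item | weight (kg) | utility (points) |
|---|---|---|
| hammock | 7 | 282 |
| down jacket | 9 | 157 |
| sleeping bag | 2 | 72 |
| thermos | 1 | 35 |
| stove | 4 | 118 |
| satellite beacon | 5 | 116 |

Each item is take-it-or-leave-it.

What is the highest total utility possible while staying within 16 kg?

516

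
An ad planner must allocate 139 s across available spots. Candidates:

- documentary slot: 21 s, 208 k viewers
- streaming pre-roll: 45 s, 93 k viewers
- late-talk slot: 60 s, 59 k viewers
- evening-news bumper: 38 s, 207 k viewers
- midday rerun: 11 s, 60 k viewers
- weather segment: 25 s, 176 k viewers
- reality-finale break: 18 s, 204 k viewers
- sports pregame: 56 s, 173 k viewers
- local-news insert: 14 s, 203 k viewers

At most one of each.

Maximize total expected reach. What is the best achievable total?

1058

Ranking by ratio (expected reach/s): local-news insert 14.50, reality-finale break 11.33, documentary slot 9.90, weather segment 7.04.
Best packing: documentary slot + evening-news bumper + midday rerun + weather segment + reality-finale break + local-news insert — 127 s, 1058 total.
The closest alternative, documentary slot + evening-news bumper + weather segment + reality-finale break + local-news insert, reaches only 998.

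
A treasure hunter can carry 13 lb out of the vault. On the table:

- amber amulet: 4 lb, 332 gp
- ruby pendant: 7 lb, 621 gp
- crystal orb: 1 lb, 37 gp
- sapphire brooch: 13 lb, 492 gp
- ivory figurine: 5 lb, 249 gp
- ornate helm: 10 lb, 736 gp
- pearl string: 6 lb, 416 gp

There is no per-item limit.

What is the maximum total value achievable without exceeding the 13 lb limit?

1037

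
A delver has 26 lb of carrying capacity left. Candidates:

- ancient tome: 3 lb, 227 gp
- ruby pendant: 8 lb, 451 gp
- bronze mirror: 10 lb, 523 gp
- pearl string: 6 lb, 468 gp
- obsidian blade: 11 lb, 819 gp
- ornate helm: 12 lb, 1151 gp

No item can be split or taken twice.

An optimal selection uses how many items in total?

3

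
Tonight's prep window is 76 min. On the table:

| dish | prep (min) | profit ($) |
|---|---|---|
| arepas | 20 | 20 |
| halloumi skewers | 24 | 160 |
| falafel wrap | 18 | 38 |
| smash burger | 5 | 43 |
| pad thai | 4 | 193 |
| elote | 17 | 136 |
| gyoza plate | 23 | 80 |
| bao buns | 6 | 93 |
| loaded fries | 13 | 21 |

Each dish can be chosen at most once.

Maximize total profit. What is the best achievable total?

Taking halloumi skewers + falafel wrap + smash burger + pad thai + elote + bao buns: 74 min used, 663 in profit.

663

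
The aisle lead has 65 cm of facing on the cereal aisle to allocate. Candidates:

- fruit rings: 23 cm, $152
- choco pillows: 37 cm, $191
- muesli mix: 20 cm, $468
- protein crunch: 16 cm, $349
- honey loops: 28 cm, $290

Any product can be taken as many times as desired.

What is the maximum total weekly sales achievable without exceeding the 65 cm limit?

Ranking by ratio (weekly sales/cm): muesli mix 23.40, protein crunch 21.81, honey loops 10.36.
The ratio ordering already packs tightly: 3×muesli mix, 60 cm, 1404.
Every other selection either busts 65 cm or fails to beat 1404.

1404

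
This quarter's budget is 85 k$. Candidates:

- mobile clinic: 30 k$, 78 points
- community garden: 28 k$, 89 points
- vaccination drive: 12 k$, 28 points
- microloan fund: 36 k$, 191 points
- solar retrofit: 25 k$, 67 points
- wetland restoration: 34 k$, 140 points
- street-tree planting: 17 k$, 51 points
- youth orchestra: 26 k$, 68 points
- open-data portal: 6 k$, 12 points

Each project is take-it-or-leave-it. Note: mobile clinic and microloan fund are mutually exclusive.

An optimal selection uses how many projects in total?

3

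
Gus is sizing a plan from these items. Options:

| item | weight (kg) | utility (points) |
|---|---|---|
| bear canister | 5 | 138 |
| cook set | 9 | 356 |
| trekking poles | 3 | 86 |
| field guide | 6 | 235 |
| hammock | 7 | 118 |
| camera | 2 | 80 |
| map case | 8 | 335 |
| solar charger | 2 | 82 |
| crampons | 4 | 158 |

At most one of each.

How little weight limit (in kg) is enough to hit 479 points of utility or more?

12

Need the lightest bundle worth ≥ 479.
camera + map case + solar charger reaches 497 using 12 kg.
Below 12 kg the best achievable stays under 479.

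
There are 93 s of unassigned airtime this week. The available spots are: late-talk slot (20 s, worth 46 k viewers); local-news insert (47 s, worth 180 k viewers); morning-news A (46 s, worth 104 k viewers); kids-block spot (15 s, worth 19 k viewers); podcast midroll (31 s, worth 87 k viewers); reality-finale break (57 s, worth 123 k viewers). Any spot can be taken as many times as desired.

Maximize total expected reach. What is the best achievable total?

Local-news insert + kids-block spot + podcast midroll uses 93 of the 93 s and totals 286.
That's the maximum — no swap from here does better than 286.

286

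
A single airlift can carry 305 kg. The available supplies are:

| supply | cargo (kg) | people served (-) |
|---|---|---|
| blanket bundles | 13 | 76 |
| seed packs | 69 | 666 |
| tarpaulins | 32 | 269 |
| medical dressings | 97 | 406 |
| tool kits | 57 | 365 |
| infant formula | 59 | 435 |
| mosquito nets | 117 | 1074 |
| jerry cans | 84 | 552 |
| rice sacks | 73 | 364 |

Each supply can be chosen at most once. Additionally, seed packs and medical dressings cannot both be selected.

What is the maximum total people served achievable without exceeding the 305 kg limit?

Taking the top-ratio supplies first gives blanket bundles + seed packs + tarpaulins + infant formula + mosquito nets for 2520 (290 kg).
The 72 kg tied up in blanket bundles and infant formula is better spent on jerry cans — total rises to 2561 (302 kg).

2561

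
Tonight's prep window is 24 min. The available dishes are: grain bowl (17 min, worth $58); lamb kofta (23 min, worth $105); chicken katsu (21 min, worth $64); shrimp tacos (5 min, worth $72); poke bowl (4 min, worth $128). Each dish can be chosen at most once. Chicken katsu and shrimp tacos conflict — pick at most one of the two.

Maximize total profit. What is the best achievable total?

200

Density check — poke bowl 32.00, shrimp tacos 14.40, lamb kofta 4.57, grain bowl 3.41 are the best per min.
Best packing: shrimp tacos + poke bowl — 9 min, 200 total.
The closest alternative, grain bowl + poke bowl, reaches only 186.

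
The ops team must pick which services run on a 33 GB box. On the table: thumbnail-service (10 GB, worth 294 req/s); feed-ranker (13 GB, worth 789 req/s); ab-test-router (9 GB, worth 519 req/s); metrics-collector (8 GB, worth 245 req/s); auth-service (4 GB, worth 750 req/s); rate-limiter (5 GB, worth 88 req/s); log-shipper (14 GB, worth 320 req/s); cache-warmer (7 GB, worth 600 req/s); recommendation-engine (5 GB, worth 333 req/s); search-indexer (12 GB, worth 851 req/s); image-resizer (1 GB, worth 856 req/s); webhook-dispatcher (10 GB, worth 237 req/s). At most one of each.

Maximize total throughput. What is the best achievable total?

3576

Taking the top-ratio services first gives auth-service + cache-warmer + recommendation-engine + search-indexer + image-resizer for 3390 (29 GB).
The 5 GB tied up in recommendation-engine is better spent on ab-test-router — total rises to 3576 (33 GB).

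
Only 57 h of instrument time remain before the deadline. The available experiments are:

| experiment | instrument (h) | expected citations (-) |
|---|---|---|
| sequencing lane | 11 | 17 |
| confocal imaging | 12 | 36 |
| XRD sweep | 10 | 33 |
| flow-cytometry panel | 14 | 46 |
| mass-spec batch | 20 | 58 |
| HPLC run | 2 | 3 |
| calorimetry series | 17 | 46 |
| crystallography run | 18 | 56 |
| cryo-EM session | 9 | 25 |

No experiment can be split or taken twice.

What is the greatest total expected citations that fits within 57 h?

174

The ratio ordering already packs tightly: confocal imaging + XRD sweep + flow-cytometry panel + HPLC run + crystallography run, 56 h, 174.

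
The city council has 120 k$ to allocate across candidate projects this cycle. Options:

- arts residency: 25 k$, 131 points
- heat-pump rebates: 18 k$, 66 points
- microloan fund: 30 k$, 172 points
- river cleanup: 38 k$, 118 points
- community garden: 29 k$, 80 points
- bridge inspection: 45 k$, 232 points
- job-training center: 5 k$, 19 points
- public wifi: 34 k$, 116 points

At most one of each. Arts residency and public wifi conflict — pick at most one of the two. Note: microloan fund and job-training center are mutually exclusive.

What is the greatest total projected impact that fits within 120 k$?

Density check — microloan fund 5.73, arts residency 5.24, bridge inspection 5.16 are the best per k$.
Taking arts residency + heat-pump rebates + microloan fund + bridge inspection: 118 k$ used, 601 in projected impact.
Next best is arts residency + microloan fund + bridge inspection at 535 (100 k$) — short by 66.

601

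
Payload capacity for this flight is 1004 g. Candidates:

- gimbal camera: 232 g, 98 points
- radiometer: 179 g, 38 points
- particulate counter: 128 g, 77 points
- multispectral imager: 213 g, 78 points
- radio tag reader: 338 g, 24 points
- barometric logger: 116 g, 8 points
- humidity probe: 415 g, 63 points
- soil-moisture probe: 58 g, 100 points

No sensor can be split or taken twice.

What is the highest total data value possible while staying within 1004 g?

The ratio ordering already packs tightly: gimbal camera + radiometer + particulate counter + multispectral imager + barometric logger + soil-moisture probe, 926 g, 399.
Next best is gimbal camera + radiometer + particulate counter + multispectral imager + soil-moisture probe at 391 (810 g) — short by 8.

399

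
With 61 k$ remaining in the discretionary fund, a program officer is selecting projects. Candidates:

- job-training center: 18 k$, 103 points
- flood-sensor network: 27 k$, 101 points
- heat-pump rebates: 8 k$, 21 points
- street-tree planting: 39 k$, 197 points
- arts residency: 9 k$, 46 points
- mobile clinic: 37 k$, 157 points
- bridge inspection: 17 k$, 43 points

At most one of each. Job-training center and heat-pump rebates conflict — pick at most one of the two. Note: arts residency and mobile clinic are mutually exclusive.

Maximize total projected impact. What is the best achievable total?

300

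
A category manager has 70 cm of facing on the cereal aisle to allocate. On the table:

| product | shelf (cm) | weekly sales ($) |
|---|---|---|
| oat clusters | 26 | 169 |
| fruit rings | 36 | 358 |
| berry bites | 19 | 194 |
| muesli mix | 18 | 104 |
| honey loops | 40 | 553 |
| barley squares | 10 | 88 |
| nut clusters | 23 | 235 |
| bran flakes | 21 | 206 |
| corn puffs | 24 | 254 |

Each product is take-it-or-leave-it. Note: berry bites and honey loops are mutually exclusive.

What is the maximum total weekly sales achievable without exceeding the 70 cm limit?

807

Density check — honey loops 13.82, corn puffs 10.58, nut clusters 10.22 are the best per cm.
Best packing: honey loops + corn puffs — 64 cm, 807 total.
Nothing else feasible within 70 cm beats 807.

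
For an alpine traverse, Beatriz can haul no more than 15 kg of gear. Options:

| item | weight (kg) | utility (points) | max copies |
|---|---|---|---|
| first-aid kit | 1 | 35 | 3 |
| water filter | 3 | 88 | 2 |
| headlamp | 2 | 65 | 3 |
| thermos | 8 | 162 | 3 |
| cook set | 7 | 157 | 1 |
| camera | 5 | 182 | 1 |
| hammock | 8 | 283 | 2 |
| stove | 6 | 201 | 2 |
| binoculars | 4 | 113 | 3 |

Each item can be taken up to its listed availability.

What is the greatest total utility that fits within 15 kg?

Taking 2×first-aid kit + camera + hammock: 15 kg used, 535 in utility.
Nothing else within 15 kg beats 535.

535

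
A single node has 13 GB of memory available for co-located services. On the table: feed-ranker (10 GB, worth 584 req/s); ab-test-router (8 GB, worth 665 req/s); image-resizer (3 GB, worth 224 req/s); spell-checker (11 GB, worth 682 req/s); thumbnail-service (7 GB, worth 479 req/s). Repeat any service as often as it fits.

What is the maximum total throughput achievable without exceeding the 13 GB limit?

927

Density check — ab-test-router 83.12, image-resizer 74.67, thumbnail-service 68.43, spell-checker 62.00 are the best per GB.
A density-first pass picks ab-test-router + image-resizer — 889 at 11 GB.
Replace ab-test-router with image-resizer + thumbnail-service: the trade gains 38 net, giving 927 at 13 GB.
No other feasible combination exceeds 927.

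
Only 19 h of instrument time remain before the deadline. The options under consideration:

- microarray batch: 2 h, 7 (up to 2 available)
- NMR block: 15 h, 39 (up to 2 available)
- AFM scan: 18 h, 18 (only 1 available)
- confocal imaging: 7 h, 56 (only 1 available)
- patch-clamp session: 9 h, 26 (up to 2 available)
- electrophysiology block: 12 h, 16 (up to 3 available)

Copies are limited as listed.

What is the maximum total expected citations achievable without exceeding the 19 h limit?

A density-first pass picks 2×microarray batch + confocal imaging — 70 at 11 h.
Dropping microarray batch frees 2 h; slotting in patch-clamp session (9 h) lifts the total to 89 at 18 h.

89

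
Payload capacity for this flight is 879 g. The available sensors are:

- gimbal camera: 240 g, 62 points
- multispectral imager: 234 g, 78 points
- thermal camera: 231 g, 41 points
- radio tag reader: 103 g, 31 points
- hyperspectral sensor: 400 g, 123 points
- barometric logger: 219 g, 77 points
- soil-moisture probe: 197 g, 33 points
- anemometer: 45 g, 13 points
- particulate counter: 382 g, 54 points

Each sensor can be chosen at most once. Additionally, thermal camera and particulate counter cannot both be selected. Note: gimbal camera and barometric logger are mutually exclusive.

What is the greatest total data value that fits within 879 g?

278

The ratio ordering already packs tightly: multispectral imager + hyperspectral sensor + barometric logger, 853 g, 278.
Runner-up gimbal camera + multispectral imager + hyperspectral sensor tops out at 263.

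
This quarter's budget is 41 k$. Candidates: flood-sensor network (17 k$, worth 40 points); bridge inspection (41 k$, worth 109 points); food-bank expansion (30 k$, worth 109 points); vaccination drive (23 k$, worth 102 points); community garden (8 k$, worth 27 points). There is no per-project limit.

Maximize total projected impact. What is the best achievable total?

Vaccination drive + 2×community garden uses 39 of the 41 k$ and totals 156.
Nothing else within 41 k$ beats 156.

156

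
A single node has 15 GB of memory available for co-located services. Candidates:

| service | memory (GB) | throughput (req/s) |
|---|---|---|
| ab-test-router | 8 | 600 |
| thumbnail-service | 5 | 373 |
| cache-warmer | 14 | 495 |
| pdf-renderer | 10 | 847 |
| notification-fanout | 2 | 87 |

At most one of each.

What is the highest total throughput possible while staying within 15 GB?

1220

Ranking by ratio (throughput/GB): pdf-renderer 84.70, ab-test-router 75.00, thumbnail-service 74.60, notification-fanout 43.50.
Taking thumbnail-service + pdf-renderer: 15 GB used, 1220 in throughput.
The closest alternative, ab-test-router + thumbnail-service + notification-fanout, reaches only 1060.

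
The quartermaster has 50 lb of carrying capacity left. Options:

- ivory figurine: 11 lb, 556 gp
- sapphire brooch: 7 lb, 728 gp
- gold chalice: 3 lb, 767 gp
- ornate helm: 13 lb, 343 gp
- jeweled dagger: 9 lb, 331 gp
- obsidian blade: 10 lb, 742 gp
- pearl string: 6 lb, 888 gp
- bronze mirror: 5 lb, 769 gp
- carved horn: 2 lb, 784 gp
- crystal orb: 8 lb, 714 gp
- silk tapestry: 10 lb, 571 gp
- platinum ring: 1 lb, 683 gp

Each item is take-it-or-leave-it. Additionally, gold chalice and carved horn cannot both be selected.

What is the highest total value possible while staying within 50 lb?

5879

Taking sapphire brooch + obsidian blade + pearl string + bronze mirror + carved horn + crystal orb + silk tapestry + platinum ring: 49 lb used, 5879 in value.
Runner-up ivory figurine + sapphire brooch + obsidian blade + pearl string + bronze mirror + carved horn + crystal orb + platinum ring tops out at 5864.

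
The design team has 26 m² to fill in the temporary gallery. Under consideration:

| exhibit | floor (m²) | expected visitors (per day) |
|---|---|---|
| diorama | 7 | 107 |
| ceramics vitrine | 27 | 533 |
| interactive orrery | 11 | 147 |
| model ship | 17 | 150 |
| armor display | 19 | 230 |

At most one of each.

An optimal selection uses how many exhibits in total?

2

Best achievable expected visitors is 337.
For example diorama + armor display achieves it, using 26 m².
Every optimal selection uses 2 exhibits.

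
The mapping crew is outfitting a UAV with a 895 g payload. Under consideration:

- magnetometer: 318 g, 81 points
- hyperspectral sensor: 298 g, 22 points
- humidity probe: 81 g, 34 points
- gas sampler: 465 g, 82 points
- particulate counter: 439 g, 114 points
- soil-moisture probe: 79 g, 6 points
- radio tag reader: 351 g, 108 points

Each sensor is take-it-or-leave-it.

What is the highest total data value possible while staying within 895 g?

Best packing: humidity probe + particulate counter + radio tag reader — 871 g, 256 total.
That's the maximum — no swap from here does better than 256.

256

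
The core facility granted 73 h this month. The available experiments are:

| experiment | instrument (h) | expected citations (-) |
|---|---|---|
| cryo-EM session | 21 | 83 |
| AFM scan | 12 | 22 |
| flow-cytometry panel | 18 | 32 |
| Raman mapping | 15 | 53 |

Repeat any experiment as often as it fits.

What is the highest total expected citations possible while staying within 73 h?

272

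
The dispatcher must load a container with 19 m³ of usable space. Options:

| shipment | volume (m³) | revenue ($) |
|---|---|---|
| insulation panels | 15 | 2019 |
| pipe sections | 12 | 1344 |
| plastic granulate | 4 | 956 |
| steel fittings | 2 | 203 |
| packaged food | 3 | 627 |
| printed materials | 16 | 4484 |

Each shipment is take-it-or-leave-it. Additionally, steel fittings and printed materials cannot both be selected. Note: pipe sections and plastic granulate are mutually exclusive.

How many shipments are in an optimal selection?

Best achievable revenue is 5111.
packaged food + printed materials hits 5111 at 19 m³.
All optima have 2 shipments.

2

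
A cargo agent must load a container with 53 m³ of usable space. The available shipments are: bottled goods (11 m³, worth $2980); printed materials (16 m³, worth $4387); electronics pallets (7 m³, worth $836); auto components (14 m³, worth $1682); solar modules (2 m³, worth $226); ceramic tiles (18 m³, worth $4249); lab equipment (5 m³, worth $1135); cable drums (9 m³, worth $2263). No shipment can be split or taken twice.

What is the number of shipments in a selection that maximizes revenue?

Best achievable revenue is 12977.
bottled goods + printed materials + solar modules + ceramic tiles + lab equipment hits 12977 at 52 m³.
Every optimal selection uses 5 shipments.

5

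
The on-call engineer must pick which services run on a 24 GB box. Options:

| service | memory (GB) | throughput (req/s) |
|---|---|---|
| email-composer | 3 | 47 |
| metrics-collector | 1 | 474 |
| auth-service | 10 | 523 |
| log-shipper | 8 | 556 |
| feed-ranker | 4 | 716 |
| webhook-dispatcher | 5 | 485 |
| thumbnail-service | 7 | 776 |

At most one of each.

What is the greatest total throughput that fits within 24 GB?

2569

Ranking by ratio (throughput/GB): metrics-collector 474.00, feed-ranker 179.00, thumbnail-service 110.86, webhook-dispatcher 97.00.
Greedy by ratio would take email-composer + metrics-collector + feed-ranker + webhook-dispatcher + thumbnail-service: 20 GB used, total 2498.
Replace webhook-dispatcher with log-shipper: the trade gains 71 net, giving 2569 at 23 GB.
Next best is log-shipper + feed-ranker + webhook-dispatcher + thumbnail-service at 2533 (24 GB) — short by 36.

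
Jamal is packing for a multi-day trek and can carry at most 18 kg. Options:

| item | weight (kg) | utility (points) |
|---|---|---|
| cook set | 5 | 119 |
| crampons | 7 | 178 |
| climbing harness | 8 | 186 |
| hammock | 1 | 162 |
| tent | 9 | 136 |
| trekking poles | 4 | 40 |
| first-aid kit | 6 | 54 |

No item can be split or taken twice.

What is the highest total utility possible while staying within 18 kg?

526

By utility per kg: hammock 162.00, crampons 25.43, cook set 23.80, climbing harness 23.25 lead.
Taking the top-ratio items first gives cook set + crampons + hammock + trekking poles for 499 (17 kg).
The 9 kg tied up in cook set and trekking poles is better spent on climbing harness — total rises to 526 (16 kg).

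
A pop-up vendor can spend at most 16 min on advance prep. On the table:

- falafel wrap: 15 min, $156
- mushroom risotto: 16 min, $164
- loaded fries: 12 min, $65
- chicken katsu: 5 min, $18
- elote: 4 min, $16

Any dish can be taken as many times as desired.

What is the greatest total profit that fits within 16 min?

Greedy by ratio would take falafel wrap: 15 min used, total 156.
Dropping falafel wrap frees 15 min; slotting in mushroom risotto (16 min) lifts the total to 164 at 16 min.

164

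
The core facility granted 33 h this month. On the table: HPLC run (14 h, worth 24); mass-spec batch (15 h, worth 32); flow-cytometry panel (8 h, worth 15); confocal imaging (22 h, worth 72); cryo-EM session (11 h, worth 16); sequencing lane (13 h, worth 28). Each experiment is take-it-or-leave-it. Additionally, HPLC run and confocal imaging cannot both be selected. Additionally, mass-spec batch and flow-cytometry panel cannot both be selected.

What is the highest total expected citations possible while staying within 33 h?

Greedy by ratio would take flow-cytometry panel + confocal imaging: 30 h used, total 87.
Dropping flow-cytometry panel frees 8 h; slotting in cryo-EM session (11 h) lifts the total to 88 at 33 h.

88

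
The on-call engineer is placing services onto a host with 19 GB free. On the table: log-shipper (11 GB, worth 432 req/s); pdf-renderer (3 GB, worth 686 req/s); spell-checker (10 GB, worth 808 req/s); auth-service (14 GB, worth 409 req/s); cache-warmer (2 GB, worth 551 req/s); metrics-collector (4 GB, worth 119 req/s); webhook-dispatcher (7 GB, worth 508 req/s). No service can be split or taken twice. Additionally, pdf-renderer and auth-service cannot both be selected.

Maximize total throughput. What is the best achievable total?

Density check — cache-warmer 275.50, pdf-renderer 228.67, spell-checker 80.80 are the best per GB.
Taking pdf-renderer + spell-checker + cache-warmer + metrics-collector: 19 GB used, 2164 in throughput.

2164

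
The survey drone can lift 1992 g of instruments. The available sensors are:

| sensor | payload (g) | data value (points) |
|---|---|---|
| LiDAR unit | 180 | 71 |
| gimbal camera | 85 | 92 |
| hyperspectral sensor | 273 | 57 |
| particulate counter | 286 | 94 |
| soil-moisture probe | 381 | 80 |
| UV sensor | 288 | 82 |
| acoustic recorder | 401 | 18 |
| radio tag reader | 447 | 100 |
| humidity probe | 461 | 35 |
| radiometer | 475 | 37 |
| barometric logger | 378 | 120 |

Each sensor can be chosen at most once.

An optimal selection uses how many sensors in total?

7

Best achievable data value is 616.
One optimal bundle: LiDAR unit + gimbal camera + hyperspectral sensor + particulate counter + UV sensor + radio tag reader + barometric logger (1937 g).
Any selection reaching 616 contains exactly 7 sensors.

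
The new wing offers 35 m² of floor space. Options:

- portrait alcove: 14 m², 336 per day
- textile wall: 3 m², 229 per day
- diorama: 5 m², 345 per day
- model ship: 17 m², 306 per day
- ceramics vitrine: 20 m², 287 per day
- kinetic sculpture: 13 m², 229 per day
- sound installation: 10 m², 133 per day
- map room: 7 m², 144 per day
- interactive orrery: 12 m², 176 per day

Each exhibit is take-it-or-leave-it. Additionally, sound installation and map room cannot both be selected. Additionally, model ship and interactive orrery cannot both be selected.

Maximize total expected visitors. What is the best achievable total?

1139

Density check — textile wall 76.33, diorama 69.00, portrait alcove 24.00 are the best per m².
Greedy by ratio would take portrait alcove + textile wall + diorama + map room: 29 m² used, total 1054.
The 7 m² tied up in map room is better spent on kinetic sculpture — total rises to 1139 (35 m²).
No other feasible combination exceeds 1139.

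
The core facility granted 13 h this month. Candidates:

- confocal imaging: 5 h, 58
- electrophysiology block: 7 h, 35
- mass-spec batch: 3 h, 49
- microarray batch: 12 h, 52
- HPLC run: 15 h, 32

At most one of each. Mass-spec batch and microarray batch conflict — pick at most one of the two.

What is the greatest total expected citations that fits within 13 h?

107

Taking confocal imaging + mass-spec batch: 8 h used, 107 in expected citations.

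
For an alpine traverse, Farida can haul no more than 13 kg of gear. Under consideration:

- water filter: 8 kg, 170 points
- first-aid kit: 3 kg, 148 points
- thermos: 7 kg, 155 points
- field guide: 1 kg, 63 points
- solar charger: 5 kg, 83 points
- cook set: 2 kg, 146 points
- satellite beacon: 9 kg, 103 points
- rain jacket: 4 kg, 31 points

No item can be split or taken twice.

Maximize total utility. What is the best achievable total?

By utility per kg: cook set 73.00, field guide 63.00, first-aid kit 49.33, thermos 22.14 lead.
The ratio ordering already packs tightly: first-aid kit + thermos + field guide + cook set, 13 kg, 512.

512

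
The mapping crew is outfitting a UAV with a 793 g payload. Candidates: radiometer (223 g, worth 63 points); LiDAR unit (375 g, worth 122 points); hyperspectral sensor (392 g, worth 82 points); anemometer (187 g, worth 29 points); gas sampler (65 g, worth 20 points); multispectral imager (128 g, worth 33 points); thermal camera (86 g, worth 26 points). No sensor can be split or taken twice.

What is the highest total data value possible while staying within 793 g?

Ranking by ratio (data value/g): LiDAR unit 0.33, gas sampler 0.31, thermal camera 0.30, radiometer 0.28.
Taking the top-ratio sensors first gives radiometer + LiDAR unit + gas sampler + thermal camera for 231 (749 g).
The 86 g tied up in thermal camera is better spent on multispectral imager — total rises to 238 (791 g).

238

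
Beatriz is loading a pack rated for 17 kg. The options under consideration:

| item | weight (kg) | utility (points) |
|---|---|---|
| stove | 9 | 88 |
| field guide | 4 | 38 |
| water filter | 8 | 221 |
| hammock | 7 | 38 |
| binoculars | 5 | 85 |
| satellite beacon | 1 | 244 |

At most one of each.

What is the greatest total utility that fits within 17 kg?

By utility per kg: satellite beacon 244.00, water filter 27.62, binoculars 17.00, stove 9.78 lead.
Taking water filter + binoculars + satellite beacon: 14 kg used, 550 in utility.
That's the maximum — no swap from here does better than 550.

550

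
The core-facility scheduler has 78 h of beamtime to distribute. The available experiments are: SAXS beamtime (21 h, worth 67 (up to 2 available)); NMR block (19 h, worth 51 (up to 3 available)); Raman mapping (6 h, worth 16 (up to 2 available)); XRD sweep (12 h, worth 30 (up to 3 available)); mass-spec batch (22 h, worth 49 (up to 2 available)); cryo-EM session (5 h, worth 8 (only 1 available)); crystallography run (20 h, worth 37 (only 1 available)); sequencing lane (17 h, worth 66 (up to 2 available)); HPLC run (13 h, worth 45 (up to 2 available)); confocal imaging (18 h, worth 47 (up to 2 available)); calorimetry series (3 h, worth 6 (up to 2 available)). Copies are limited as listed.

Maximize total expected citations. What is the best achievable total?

Ranking by ratio (expected citations/h): sequencing lane 3.88, HPLC run 3.46, SAXS beamtime 3.19.
A density-first pass picks 2×Raman mapping + 2×sequencing lane + 2×HPLC run + 2×calorimetry series — 266 at 78 h.
Replace 2×Raman mapping and 2×calorimetry series with confocal imaging: the trade gains 3 net, giving 269 at 78 h.

269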